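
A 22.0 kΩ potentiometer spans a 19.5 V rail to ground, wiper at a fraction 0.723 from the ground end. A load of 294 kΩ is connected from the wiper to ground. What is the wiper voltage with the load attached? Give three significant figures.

V ≈ 13.9 V

The wiper splits the pot into (1−α)R = 6.094 kΩ above and αR = 15.91 kΩ below.
Lower section ‖ load = 15.09 kΩ.
V_wiper = 19.5 × 15.09/(6.094 + 15.09) = 13.9 V.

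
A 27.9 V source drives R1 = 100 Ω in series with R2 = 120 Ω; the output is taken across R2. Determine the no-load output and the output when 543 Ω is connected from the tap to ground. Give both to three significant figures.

Unloaded: 15.2 V; loaded: 13.8 V

Open-circuit: V = 27.9 × 120/(100 + 120) = 15.2 V.
With the load, R2 becomes R2‖R_L = 98.28 Ω, so V = 27.9 × 98.28/198.3 = 13.8 V.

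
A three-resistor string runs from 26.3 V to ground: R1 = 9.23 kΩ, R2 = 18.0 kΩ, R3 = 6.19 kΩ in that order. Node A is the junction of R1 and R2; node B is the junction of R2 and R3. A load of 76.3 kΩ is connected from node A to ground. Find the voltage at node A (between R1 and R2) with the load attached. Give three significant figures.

Below node A the series string R2+R3 = 24.19 kΩ sits in parallel with the 76.3 kΩ load: 18.37 kΩ.
V_A = 26.3 × 18.37/(9.23 + 18.37) = 17.5 V.

V ≈ 17.5 V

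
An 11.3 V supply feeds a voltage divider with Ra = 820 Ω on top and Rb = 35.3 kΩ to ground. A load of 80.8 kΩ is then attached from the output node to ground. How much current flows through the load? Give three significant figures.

Rb‖R_L = 24570 Ω; V_out = 11.3 × 24570/25390 = 10.94 V.
I_L = V_out / R_L = 10.94 / 80.8 kΩ = 0.135 mA.

I_L ≈ 0.135 mA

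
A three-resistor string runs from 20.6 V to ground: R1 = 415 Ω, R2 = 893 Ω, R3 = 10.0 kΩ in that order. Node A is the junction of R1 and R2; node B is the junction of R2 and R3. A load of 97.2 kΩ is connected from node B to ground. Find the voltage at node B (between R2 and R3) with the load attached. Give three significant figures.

V ≈ 18.0 V

At node B, R3 is in parallel with the load: R3‖R_L = 9067 Ω.
Below node A the resistance is R2 + (R3‖R_L) = 9960 Ω, so V_A = 20.6 × 9960/10380 = 19.78 V.
Then V_B = V_A × (R3‖R_L)/(R2 + R3‖R_L) = 19.78 × 9067/9960 = 18.0 V.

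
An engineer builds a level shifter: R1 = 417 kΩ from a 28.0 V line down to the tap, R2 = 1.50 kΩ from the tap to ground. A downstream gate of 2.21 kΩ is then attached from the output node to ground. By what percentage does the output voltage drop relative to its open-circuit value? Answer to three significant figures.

40.3 %

Unloaded V = 28.0 × 1.50/418.5 = 0.1004 V.
Loaded: R2‖R_L = 0.8935 kΩ, giving V = 28.0 × 0.8935/417.9 = 0.05987 V.
Drop = (0.1004 − 0.05987) / 0.1004 = 40.3 %.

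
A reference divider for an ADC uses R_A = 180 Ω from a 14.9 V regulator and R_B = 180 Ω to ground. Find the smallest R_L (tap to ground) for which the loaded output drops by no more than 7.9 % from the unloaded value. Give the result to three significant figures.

R_L(min) ≈ 1.05 kΩ

Output resistance R_th = R_A‖R_B = (180 × 180)/360.0 = 90.00 Ω.
The fractional drop is R_th/(R_th + R_L); requiring this ≤ 0.0790 gives R_L ≥ R_th(1/0.0790 − 1) = 90.00 × 11.66 = 1.05 kΩ.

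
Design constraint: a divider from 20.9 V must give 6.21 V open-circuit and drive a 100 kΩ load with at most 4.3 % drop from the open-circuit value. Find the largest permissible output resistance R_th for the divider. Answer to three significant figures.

Loading drop = R_th/(R_th + R_L) ≤ 0.0430, so R_th ≤ R_L · ε/(1−ε) = 100 kΩ × 0.0430/0.9570 = 4.49 kΩ.

R_th ≤ 4.49 kΩ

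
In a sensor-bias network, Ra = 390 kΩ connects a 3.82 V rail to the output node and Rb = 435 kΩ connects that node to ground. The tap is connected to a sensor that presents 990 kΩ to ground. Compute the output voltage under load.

V_out ≈ 1.67 V

The load sits in parallel with Rb: Rb‖R_L = (435 × 990) / (435 + 990) = 302.2 kΩ.
V_out = 3.82 × 302.2 / (390 + 302.2) = 3.82 × 302.2/692.2 = 1.67 V.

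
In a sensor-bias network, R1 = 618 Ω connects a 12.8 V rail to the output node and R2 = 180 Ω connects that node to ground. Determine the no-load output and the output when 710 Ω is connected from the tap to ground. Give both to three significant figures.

Open-circuit: V = 12.8 × 180/(618 + 180) = 2.89 V.
With the load, R2 becomes R2‖R_L = 143.6 Ω, so V = 12.8 × 143.6/761.6 = 2.41 V.

Unloaded: 2.89 V; loaded: 2.41 V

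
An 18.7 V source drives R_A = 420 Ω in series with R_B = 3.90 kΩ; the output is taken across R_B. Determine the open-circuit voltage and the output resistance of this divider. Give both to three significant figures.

V_th is the open-circuit tap voltage: 18.7 × 3900/(420 + 3900) = 16.9 V.
With the supply zeroed, R_A and R_B appear in parallel from the tap: R_th = R_A‖R_B = (420 × 3900)/4320 = 379 Ω.

V_th = 16.9 V, R_th = 379 Ω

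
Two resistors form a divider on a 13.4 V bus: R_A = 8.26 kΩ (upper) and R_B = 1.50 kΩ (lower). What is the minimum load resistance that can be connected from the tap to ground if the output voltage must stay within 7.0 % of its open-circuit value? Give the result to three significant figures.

Output resistance R_th = R_A‖R_B = (8.26 × 1.50)/9.760 = 1.269 kΩ.
The fractional drop is R_th/(R_th + R_L); requiring this ≤ 0.0700 gives R_L ≥ R_th(1/0.0700 − 1) = 1.269 × 13.29 = 16.9 kΩ.

R_L(min) ≈ 16.9 kΩ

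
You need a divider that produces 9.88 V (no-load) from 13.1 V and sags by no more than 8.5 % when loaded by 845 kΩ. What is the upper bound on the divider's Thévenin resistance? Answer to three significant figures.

R_th ≤ 78.5 kΩ

Loading drop = R_th/(R_th + R_L) ≤ 0.0850, so R_th ≤ R_L · ε/(1−ε) = 845 kΩ × 0.0850/0.9150 = 78.5 kΩ.
(Any R1, R2 with R2/(R1+R2) = 0.754 and R1‖R2 ≤ 78.5 kΩ will meet the spec.)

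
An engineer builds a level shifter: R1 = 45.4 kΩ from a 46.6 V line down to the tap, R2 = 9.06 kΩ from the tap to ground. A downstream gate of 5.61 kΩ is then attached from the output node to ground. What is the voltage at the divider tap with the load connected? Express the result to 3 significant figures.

The load sits in parallel with R2: R2‖R_L = (9.06 × 5.61) / (9.06 + 5.61) = 3.465 kΩ.
V_out = 46.6 × 3.465 / (45.4 + 3.465) = 46.6 × 3.465/48.86 = 3.30 V.
(Unloaded it would have been 7.75 V.)

V_out ≈ 3.30 V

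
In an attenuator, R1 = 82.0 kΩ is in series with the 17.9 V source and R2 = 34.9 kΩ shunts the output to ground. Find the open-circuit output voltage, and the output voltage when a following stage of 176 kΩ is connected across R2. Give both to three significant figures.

Unloaded: 5.34 V; loaded: 4.69 V

Open-circuit: V = 17.9 × 34.9/(82.0 + 34.9) = 5.34 V.
With the load, R2 becomes R2‖R_L = 29.12 kΩ, so V = 17.9 × 29.12/111.1 = 4.69 V.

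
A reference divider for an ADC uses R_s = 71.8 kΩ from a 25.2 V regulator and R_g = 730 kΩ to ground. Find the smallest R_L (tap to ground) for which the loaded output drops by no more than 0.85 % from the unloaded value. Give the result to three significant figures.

R_L(min) ≈ 7.63 MΩ

Output resistance R_th = R_s‖R_g = (71.8 × 730)/801.8 = 65.37 kΩ.
The fractional drop is R_th/(R_th + R_L); requiring this ≤ 0.00850 gives R_L ≥ R_th(1/0.00850 − 1) = 65.37 × 116.6 = 7.63 MΩ.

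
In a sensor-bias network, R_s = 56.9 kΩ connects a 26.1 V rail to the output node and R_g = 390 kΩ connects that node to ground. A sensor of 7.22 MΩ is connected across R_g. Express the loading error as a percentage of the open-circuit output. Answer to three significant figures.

0.683 %

The divider's output (Thévenin) resistance is R_s‖R_g = 49.66 kΩ.
Fractional drop under load = R_th/(R_th + R_L) = 49.66 / (49.66 + 7220) = 0.006831.
So the output falls by 0.683 %.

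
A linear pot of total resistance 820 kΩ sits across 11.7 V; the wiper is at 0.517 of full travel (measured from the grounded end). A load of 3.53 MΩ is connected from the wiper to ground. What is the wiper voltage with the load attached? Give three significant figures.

V ≈ 5.72 V

The wiper splits the pot into (1−α)R = 396.1 kΩ above and αR = 423.9 kΩ below.
Lower section ‖ load = 378.5 kΩ.
V_wiper = 11.7 × 378.5/(396.1 + 378.5) = 5.72 V.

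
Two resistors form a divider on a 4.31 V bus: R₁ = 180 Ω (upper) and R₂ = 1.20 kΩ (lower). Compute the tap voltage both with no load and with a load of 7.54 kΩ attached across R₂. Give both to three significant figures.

Open-circuit: V = 4.31 × 1200/(180 + 1200) = 3.75 V.
With the load, R₂ becomes R₂‖R_L = 1035 Ω, so V = 4.31 × 1035/1215 = 3.67 V.

Unloaded: 3.75 V; loaded: 3.67 V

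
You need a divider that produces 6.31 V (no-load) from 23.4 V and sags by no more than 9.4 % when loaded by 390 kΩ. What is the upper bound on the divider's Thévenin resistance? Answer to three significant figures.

Loading drop = R_th/(R_th + R_L) ≤ 0.0940, so R_th ≤ R_L · ε/(1−ε) = 390 kΩ × 0.0940/0.9060 = 40.5 kΩ.
(Any R1, R2 with R2/(R1+R2) = 0.270 and R1‖R2 ≤ 40.5 kΩ will meet the spec.)

R_th ≤ 40.5 kΩ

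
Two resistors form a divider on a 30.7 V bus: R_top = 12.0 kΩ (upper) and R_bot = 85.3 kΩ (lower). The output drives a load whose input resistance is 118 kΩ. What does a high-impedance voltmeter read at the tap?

The load sits in parallel with R_bot: R_bot‖R_L = (85.3 × 118) / (85.3 + 118) = 49.51 kΩ.
V_out = 30.7 × 49.51 / (12.0 + 49.51) = 30.7 × 49.51/61.51 = 24.7 V.
(Unloaded it would have been 26.9 V.)

V_out ≈ 24.7 V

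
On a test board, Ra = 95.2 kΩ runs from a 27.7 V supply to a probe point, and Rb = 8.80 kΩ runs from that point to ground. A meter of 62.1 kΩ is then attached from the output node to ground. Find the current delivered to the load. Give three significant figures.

I_L ≈ 0.0334 mA

Rb‖R_L = 7.708 kΩ; V_out = 27.7 × 7.708/102.9 = 2.075 V.
I_L = V_out / R_L = 2.075 / 62.1 kΩ = 0.0334 mA.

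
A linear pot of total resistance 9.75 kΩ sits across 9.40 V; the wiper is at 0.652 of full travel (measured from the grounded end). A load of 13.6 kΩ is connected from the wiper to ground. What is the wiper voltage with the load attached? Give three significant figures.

V ≈ 5.27 V

The wiper splits the pot into (1−α)R = 3.393 kΩ above and αR = 6.357 kΩ below.
Lower section ‖ load = 4.332 kΩ.
V_wiper = 9.40 × 4.332/(3.393 + 4.332) = 5.27 V.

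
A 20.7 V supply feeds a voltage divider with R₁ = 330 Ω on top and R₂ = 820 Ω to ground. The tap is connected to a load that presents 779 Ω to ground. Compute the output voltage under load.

V_out ≈ 11.3 V

The load sits in parallel with R₂: R₂‖R_L = (820 × 779) / (820 + 779) = 399.5 Ω.
V_out = 20.7 × 399.5 / (330 + 399.5) = 20.7 × 399.5/729.5 = 11.3 V.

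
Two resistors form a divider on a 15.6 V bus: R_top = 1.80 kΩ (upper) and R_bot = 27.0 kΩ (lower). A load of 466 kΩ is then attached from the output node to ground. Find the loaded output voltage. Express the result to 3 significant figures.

V_out ≈ 14.6 V

The load sits in parallel with R_bot: R_bot‖R_L = (27.0 × 466) / (27.0 + 466) = 25.52 kΩ.
V_out = 15.6 × 25.52 / (1.80 + 25.52) = 15.6 × 25.52/27.32 = 14.6 V.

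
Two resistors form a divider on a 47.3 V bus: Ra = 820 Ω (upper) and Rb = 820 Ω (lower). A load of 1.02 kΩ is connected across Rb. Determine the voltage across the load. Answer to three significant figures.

The load sits in parallel with Rb: Rb‖R_L = (820 × 1020) / (820 + 1020) = 454.6 Ω.
V_out = 47.3 × 454.6 / (820 + 454.6) = 47.3 × 454.6/1275 = 16.9 V.

V_out ≈ 16.9 V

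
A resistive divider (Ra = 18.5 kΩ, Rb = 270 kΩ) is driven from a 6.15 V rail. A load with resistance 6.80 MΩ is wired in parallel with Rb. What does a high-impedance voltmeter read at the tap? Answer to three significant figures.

V_out ≈ 5.74 V

The load sits in parallel with Rb: Rb‖R_L = (270 × 6800) / (270 + 6800) = 259.7 kΩ.
V_out = 6.15 × 259.7 / (18.5 + 259.7) = 6.15 × 259.7/278.2 = 5.74 V.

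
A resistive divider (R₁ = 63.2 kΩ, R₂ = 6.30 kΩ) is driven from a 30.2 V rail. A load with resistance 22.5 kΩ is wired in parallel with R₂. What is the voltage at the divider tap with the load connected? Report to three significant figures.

V_out ≈ 2.18 V

The load sits in parallel with R₂: R₂‖R_L = (6.30 × 22.5) / (6.30 + 22.5) = 4.922 kΩ.
V_out = 30.2 × 4.922 / (63.2 + 4.922) = 30.2 × 4.922/68.12 = 2.18 V.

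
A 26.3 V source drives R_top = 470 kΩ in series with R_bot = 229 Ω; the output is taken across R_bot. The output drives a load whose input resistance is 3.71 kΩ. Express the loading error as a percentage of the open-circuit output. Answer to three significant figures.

The divider's output (Thévenin) resistance is R_top‖R_bot = 228.9 Ω.
Fractional drop under load = R_th/(R_th + R_L) = 228.9 / (228.9 + 3710) = 0.05811.
So the output falls by 5.81 %.

5.81 %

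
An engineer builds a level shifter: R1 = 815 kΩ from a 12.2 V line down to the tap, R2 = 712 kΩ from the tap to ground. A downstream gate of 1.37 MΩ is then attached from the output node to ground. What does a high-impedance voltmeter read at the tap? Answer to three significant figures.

The load sits in parallel with R2: R2‖R_L = (712 × 1370) / (712 + 1370) = 468.5 kΩ.
V_out = 12.2 × 468.5 / (815 + 468.5) = 12.2 × 468.5/1284 = 4.45 V.
(Unloaded it would have been 5.69 V.)

V_out ≈ 4.45 V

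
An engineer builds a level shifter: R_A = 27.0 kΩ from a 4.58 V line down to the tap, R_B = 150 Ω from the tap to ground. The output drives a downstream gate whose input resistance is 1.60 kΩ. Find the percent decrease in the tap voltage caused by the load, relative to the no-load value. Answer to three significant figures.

Unloaded V = 4.58 × 150/27150 = 0.025304 V.
Loaded: R_B‖R_L = 137.1 Ω, giving V = 4.58 × 137.1/27140 = 0.023146 V.
Drop = (0.025304 − 0.023146) / 0.025304 = 8.53 %.

8.53 %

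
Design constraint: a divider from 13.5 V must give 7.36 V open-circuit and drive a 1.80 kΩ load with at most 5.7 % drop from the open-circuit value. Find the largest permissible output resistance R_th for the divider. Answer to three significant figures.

R_th ≤ 109 Ω

Loading drop = R_th/(R_th + R_L) ≤ 0.0570, so R_th ≤ R_L · ε/(1−ε) = 1.80 kΩ × 0.0570/0.9430 = 109 Ω.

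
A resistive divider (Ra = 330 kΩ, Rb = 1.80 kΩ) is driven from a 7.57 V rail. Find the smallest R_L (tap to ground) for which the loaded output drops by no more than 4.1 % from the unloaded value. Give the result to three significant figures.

R_L(min) ≈ 41.9 kΩ

Output resistance R_th = Ra‖Rb = (330 × 1.80)/331.8 = 1.790 kΩ.
The fractional drop is R_th/(R_th + R_L); requiring this ≤ 0.0410 gives R_L ≥ R_th(1/0.0410 − 1) = 1.790 × 23.39 = 41.9 kΩ.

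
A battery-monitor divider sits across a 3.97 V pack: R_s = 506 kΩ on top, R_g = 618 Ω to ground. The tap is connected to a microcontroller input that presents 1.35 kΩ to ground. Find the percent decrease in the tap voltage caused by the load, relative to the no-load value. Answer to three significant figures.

31.4 %

Unloaded V = 3.97 × 618/506600 = 0.004843 V.
Loaded: R_g‖R_L = 423.9 Ω, giving V = 3.97 × 423.9/506400 = 0.003323 V.
Drop = (0.004843 − 0.003323) / 0.004843 = 31.4 %.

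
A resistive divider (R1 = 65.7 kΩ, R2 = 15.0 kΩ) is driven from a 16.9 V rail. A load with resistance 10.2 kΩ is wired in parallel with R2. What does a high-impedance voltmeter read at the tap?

The load sits in parallel with R2: R2‖R_L = (15.0 × 10.2) / (15.0 + 10.2) = 6.071 kΩ.
V_out = 16.9 × 6.071 / (65.7 + 6.071) = 16.9 × 6.071/71.77 = 1.43 V.
(Unloaded it would have been 3.14 V.)

V_out ≈ 1.43 V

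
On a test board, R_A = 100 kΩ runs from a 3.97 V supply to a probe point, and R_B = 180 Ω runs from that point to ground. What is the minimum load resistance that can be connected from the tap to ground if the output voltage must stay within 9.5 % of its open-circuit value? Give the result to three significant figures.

R_L(min) ≈ 1.71 kΩ

Output resistance R_th = R_A‖R_B = (100000 × 180)/100200 = 179.7 Ω.
The fractional drop is R_th/(R_th + R_L); requiring this ≤ 0.0950 gives R_L ≥ R_th(1/0.0950 − 1) = 179.7 × 9.526 = 1.71 kΩ.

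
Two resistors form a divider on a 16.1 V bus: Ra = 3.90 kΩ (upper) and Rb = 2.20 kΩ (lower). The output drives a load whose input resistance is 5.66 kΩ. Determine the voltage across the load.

The load sits in parallel with Rb: Rb‖R_L = (2.20 × 5.66) / (2.20 + 5.66) = 1.584 kΩ.
V_out = 16.1 × 1.584 / (3.90 + 1.584) = 16.1 × 1.584/5.484 = 4.65 V.
(Unloaded it would have been 5.81 V.)

V_out ≈ 4.65 V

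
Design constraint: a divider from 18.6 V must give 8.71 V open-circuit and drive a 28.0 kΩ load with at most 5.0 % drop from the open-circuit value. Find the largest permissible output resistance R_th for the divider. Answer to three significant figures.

R_th ≤ 1.47 kΩ

Loading drop = R_th/(R_th + R_L) ≤ 0.0500, so R_th ≤ R_L · ε/(1−ε) = 28.0 kΩ × 0.0500/0.9500 = 1.47 kΩ.
(Any R1, R2 with R2/(R1+R2) = 0.468 and R1‖R2 ≤ 1.47 kΩ will meet the spec.)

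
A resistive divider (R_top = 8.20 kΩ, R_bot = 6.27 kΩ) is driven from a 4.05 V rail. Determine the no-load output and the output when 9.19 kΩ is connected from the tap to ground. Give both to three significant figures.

Unloaded: 1.75 V; loaded: 1.27 V

Open-circuit: V = 4.05 × 6.27/(8.20 + 6.27) = 1.75 V.
With the load, R_bot becomes R_bot‖R_L = 3.727 kΩ, so V = 4.05 × 3.727/11.93 = 1.27 V.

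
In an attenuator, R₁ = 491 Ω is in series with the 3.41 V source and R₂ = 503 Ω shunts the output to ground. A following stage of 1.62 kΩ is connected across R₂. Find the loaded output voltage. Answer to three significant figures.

V_out ≈ 1.50 V

The load sits in parallel with R₂: R₂‖R_L = (503 × 1620) / (503 + 1620) = 383.8 Ω.
V_out = 3.41 × 383.8 / (491 + 383.8) = 3.41 × 383.8/874.8 = 1.50 V.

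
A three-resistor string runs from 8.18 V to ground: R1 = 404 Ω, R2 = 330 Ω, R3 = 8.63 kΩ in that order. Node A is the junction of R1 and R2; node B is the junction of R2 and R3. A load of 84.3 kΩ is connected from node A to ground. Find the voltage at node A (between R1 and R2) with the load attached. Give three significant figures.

V ≈ 7.79 V

Below node A the series string R2+R3 = 8960 Ω sits in parallel with the 84300 Ω load: 8099 Ω.
V_A = 8.18 × 8099/(404 + 8099) = 7.79 V.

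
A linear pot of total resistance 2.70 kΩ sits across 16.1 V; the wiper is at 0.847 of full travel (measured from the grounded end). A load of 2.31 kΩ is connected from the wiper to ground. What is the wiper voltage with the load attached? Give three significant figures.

The wiper splits the pot into (1−α)R = 413.1 Ω above and αR = 2287 Ω below.
Lower section ‖ load = 1149 Ω.
V_wiper = 16.1 × 1149/(413.1 + 1149) = 11.8 V.

V ≈ 11.8 V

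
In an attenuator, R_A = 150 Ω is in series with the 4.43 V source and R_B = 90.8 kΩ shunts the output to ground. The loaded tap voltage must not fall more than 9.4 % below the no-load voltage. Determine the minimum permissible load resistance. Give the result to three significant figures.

R_L(min) ≈ 1.44 kΩ

Output resistance R_th = R_A‖R_B = (150 × 90800)/90950 = 149.8 Ω.
The fractional drop is R_th/(R_th + R_L); requiring this ≤ 0.0940 gives R_L ≥ R_th(1/0.0940 − 1) = 149.8 × 9.638 = 1.44 kΩ.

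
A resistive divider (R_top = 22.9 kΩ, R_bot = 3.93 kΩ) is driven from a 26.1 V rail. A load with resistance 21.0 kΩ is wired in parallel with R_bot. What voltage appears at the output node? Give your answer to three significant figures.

V_out ≈ 3.30 V

The load sits in parallel with R_bot: R_bot‖R_L = (3.93 × 21.0) / (3.93 + 21.0) = 3.310 kΩ.
V_out = 26.1 × 3.310 / (22.9 + 3.310) = 26.1 × 3.310/26.21 = 3.30 V.
(Unloaded it would have been 3.82 V.)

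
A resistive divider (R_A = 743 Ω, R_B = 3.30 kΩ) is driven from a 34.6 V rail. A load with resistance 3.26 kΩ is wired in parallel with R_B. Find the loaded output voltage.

The load sits in parallel with R_B: R_B‖R_L = (3300 × 3260) / (3300 + 3260) = 1640 Ω.
V_out = 34.6 × 1640 / (743 + 1640) = 34.6 × 1640/2383 = 23.8 V.

V_out ≈ 23.8 V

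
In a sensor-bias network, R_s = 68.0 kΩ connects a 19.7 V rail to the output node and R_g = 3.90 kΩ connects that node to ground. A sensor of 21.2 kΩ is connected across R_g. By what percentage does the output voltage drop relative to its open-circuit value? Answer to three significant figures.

The divider's output (Thévenin) resistance is R_s‖R_g = 3.688 kΩ.
Fractional drop under load = R_th/(R_th + R_L) = 3.688 / (3.688 + 21.2) = 0.1482.
So the output falls by 14.8 %.

14.8 %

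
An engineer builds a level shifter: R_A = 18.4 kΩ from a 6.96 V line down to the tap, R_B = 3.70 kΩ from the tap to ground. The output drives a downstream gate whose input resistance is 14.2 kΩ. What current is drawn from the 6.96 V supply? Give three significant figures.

R_B‖R_L = 2.935 kΩ, so the source sees R_A + R_B‖R_L = 21.34 kΩ.
I = 6.96 V / 21.34 kΩ = 0.326 mA.

I ≈ 0.326 mA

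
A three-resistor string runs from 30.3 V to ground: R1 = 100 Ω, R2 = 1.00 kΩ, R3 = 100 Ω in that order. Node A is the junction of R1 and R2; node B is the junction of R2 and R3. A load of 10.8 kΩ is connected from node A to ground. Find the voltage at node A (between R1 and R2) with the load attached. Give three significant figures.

V ≈ 27.5 V

Below node A the series string R2+R3 = 1100 Ω sits in parallel with the 10800 Ω load: 998.3 Ω.
V_A = 30.3 × 998.3/(100 + 998.3) = 27.5 V.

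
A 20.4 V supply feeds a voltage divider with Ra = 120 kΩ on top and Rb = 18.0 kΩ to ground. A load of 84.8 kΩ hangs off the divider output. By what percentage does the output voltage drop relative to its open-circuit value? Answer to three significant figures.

15.6 %

The divider's output (Thévenin) resistance is Ra‖Rb = 15.65 kΩ.
Fractional drop under load = R_th/(R_th + R_L) = 15.65 / (15.65 + 84.8) = 0.1558.
So the output falls by 15.6 %.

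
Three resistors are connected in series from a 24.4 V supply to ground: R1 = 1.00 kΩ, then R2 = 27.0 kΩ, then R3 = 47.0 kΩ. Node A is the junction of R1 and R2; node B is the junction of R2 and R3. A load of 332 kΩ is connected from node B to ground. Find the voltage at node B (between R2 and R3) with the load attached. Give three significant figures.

At node B, R3 is in parallel with the load: R3‖R_L = 41.17 kΩ.
Below node A the resistance is R2 + (R3‖R_L) = 68.17 kΩ, so V_A = 24.4 × 68.17/69.17 = 24.05 V.
Then V_B = V_A × (R3‖R_L)/(R2 + R3‖R_L) = 24.05 × 41.17/68.17 = 14.5 V.

V ≈ 14.5 V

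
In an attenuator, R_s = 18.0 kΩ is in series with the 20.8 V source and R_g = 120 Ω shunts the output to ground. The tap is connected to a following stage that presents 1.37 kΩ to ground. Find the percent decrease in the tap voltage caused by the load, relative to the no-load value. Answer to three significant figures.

8.00 %

The divider's output (Thévenin) resistance is R_s‖R_g = 119.2 Ω.
Fractional drop under load = R_th/(R_th + R_L) = 119.2 / (119.2 + 1370) = 0.08005.
So the output falls by 8.00 %.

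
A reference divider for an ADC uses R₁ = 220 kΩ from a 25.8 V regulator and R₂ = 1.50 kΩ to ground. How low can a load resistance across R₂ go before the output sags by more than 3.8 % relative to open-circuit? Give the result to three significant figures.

R_L(min) ≈ 37.7 kΩ

Output resistance R_th = R₁‖R₂ = (220 × 1.50)/221.5 = 1.490 kΩ.
The fractional drop is R_th/(R_th + R_L); requiring this ≤ 0.0380 gives R_L ≥ R_th(1/0.0380 − 1) = 1.490 × 25.32 = 37.7 kΩ.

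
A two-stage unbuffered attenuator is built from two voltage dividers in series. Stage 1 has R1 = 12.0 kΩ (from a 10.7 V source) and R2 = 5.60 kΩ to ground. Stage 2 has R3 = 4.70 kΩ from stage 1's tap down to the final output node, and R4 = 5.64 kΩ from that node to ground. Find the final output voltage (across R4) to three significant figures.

Stage 2 presents R3+R4 = 10.34 kΩ as a load on stage 1's tap.
Stage 1's lower leg becomes R2‖(R3+R4) = 3.633 kΩ, so V_mid = 10.7 × 3.633/15.63 = 2.486 V.
Stage 2 is itself unloaded: V_out = V_mid × R4/(R3+R4) = 2.486 × 5.64/10.34 = 1.36 V.

V_out ≈ 1.36 V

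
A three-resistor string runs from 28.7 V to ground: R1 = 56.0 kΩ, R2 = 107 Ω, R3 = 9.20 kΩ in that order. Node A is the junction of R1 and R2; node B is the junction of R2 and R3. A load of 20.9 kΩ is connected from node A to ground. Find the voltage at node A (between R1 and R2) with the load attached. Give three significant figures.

Below node A the series string R2+R3 = 9307 Ω sits in parallel with the 20900 Ω load: 6439 Ω.
V_A = 28.7 × 6439/(56000 + 6439) = 2.96 V.

V ≈ 2.96 V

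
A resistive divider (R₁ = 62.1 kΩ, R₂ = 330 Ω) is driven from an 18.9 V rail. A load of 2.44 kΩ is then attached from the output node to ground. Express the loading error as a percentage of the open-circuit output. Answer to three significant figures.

11.9 %

Unloaded V = 18.9 × 330/62430 = 0.099904 V.
Loaded: R₂‖R_L = 290.7 Ω, giving V = 18.9 × 290.7/62390 = 0.088057 V.
Drop = (0.099904 − 0.088057) / 0.099904 = 11.9 %.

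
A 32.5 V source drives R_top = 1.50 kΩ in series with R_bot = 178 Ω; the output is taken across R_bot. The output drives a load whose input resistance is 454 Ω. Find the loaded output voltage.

V_out ≈ 2.55 V

The load sits in parallel with R_bot: R_bot‖R_L = (178 × 454) / (178 + 454) = 127.9 Ω.
V_out = 32.5 × 127.9 / (1500 + 127.9) = 32.5 × 127.9/1628 = 2.55 V.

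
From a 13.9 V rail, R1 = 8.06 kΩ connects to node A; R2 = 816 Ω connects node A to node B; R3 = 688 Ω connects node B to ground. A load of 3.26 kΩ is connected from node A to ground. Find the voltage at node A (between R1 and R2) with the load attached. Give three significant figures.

Below node A the series string R2+R3 = 1504 Ω sits in parallel with the 3260 Ω load: 1029 Ω.
V_A = 13.9 × 1029/(8060 + 1029) = 1.57 V.

V ≈ 1.57 V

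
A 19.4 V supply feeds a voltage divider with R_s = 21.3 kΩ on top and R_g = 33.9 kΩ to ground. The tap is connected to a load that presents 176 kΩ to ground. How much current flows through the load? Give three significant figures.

I_L ≈ 0.0630 mA

R_g‖R_L = 28.42 kΩ; V_out = 19.4 × 28.42/49.72 = 11.09 V.
I_L = V_out / R_L = 11.09 / 176 kΩ = 0.0630 mA.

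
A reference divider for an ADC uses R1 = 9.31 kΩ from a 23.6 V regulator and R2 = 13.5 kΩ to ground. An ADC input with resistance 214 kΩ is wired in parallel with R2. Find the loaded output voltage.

V_out ≈ 13.6 V

The load sits in parallel with R2: R2‖R_L = (13.5 × 214) / (13.5 + 214) = 12.70 kΩ.
V_out = 23.6 × 12.70 / (9.31 + 12.70) = 23.6 × 12.70/22.01 = 13.6 V.
(Unloaded it would have been 14.0 V.)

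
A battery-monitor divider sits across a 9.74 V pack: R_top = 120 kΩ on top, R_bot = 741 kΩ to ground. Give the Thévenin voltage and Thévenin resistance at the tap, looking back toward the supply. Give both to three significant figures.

V_th is the open-circuit tap voltage: 9.74 × 741/(120 + 741) = 8.38 V.
With the supply zeroed, R_top and R_bot appear in parallel from the tap: R_th = R_top‖R_bot = (120 × 741)/861.0 = 103 kΩ.

V_th = 8.38 V, R_th = 103 kΩ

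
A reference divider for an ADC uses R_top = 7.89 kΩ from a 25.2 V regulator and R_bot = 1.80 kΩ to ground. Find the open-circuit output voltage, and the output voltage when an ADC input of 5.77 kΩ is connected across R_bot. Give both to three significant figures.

Unloaded: 4.68 V; loaded: 3.73 V

Open-circuit: V = 25.2 × 1.80/(7.89 + 1.80) = 4.68 V.
With the load, R_bot becomes R_bot‖R_L = 1.372 kΩ, so V = 25.2 × 1.372/9.262 = 3.73 V.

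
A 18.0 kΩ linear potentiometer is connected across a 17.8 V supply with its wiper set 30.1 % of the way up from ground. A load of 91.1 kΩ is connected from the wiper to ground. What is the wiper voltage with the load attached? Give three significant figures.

V ≈ 5.14 V

The wiper splits the pot into (1−α)R = 12.58 kΩ above and αR = 5.418 kΩ below.
Lower section ‖ load = 5.114 kΩ.
V_wiper = 17.8 × 5.114/(12.58 + 5.114) = 5.14 V.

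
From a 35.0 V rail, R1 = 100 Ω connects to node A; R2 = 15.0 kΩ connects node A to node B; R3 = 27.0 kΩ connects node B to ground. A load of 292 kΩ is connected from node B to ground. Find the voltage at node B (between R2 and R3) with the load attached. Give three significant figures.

V ≈ 21.7 V

At node B, R3 is in parallel with the load: R3‖R_L = 24710 Ω.
Below node A the resistance is R2 + (R3‖R_L) = 39710 Ω, so V_A = 35.0 × 39710/39810 = 34.91 V.
Then V_B = V_A × (R3‖R_L)/(R2 + R3‖R_L) = 34.91 × 24710/39710 = 21.7 V.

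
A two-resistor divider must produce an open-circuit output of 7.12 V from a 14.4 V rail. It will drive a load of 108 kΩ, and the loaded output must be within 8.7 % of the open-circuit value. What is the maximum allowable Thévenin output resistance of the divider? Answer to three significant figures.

R_th ≤ 10.3 kΩ

Loading drop = R_th/(R_th + R_L) ≤ 0.0870, so R_th ≤ R_L · ε/(1−ε) = 108 kΩ × 0.0870/0.9130 = 10.3 kΩ.
(Any R1, R2 with R2/(R1+R2) = 0.494 and R1‖R2 ≤ 10.3 kΩ will meet the spec.)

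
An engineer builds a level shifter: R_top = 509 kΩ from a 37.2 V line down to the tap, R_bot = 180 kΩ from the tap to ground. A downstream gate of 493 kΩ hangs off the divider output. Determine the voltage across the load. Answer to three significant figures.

V_out ≈ 7.65 V

The load sits in parallel with R_bot: R_bot‖R_L = (180 × 493) / (180 + 493) = 131.9 kΩ.
V_out = 37.2 × 131.9 / (509 + 131.9) = 37.2 × 131.9/640.9 = 7.65 V.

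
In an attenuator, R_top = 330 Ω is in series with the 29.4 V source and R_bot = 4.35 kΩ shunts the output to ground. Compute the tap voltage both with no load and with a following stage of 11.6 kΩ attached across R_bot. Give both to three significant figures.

Unloaded: 27.3 V; loaded: 26.6 V

Open-circuit: V = 29.4 × 4350/(330 + 4350) = 27.3 V.
With the load, R_bot becomes R_bot‖R_L = 3164 Ω, so V = 29.4 × 3164/3494 = 26.6 V.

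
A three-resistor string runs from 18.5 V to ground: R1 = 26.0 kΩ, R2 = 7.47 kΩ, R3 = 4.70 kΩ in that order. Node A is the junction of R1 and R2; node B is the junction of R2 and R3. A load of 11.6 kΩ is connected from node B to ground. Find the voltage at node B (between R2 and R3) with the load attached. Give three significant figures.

V ≈ 1.68 V

At node B, R3 is in parallel with the load: R3‖R_L = 3.345 kΩ.
Below node A the resistance is R2 + (R3‖R_L) = 10.81 kΩ, so V_A = 18.5 × 10.81/36.81 = 5.435 V.
Then V_B = V_A × (R3‖R_L)/(R2 + R3‖R_L) = 5.435 × 3.345/10.81 = 1.68 V.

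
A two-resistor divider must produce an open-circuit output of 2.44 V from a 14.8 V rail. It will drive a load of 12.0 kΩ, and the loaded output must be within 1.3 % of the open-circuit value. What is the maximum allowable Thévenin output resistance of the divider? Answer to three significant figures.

R_th ≤ 158 Ω

Loading drop = R_th/(R_th + R_L) ≤ 0.0130, so R_th ≤ R_L · ε/(1−ε) = 12.0 kΩ × 0.0130/0.9870 = 158 Ω.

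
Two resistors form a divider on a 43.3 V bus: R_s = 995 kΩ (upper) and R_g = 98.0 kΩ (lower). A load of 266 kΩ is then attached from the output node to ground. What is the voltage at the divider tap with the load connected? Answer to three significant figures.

The load sits in parallel with R_g: R_g‖R_L = (98.0 × 266) / (98.0 + 266) = 71.62 kΩ.
V_out = 43.3 × 71.62 / (995 + 71.62) = 43.3 × 71.62/1067 = 2.91 V.

V_out ≈ 2.91 V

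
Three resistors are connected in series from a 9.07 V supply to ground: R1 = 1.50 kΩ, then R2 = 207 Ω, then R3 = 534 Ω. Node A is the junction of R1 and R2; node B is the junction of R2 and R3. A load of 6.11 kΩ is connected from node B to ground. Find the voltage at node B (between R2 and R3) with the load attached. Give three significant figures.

At node B, R3 is in parallel with the load: R3‖R_L = 491.1 Ω.
Below node A the resistance is R2 + (R3‖R_L) = 698.1 Ω, so V_A = 9.07 × 698.1/2198 = 2.881 V.
Then V_B = V_A × (R3‖R_L)/(R2 + R3‖R_L) = 2.881 × 491.1/698.1 = 2.03 V.

V ≈ 2.03 V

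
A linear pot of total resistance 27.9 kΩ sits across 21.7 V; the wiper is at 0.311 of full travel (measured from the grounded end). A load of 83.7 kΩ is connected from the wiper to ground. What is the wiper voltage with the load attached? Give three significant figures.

The wiper splits the pot into (1−α)R = 19.22 kΩ above and αR = 8.677 kΩ below.
Lower section ‖ load = 7.862 kΩ.
V_wiper = 21.7 × 7.862/(19.22 + 7.862) = 6.30 V.

V ≈ 6.30 V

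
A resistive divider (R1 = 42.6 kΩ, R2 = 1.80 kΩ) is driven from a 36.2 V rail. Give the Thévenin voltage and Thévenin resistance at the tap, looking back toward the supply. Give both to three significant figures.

V_th is the open-circuit tap voltage: 36.2 × 1.80/(42.6 + 1.80) = 1.47 V.
With the supply zeroed, R1 and R2 appear in parallel from the tap: R_th = R1‖R2 = (42.6 × 1.80)/44.40 = 1.73 kΩ.

V_th = 1.47 V, R_th = 1.73 kΩ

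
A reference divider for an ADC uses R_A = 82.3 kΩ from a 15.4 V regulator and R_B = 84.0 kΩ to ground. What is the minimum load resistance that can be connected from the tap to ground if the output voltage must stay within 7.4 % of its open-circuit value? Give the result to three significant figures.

R_L(min) ≈ 520 kΩ

Output resistance R_th = R_A‖R_B = (82.3 × 84.0)/166.3 = 41.57 kΩ.
The fractional drop is R_th/(R_th + R_L); requiring this ≤ 0.0740 gives R_L ≥ R_th(1/0.0740 − 1) = 41.57 × 12.51 = 520 kΩ.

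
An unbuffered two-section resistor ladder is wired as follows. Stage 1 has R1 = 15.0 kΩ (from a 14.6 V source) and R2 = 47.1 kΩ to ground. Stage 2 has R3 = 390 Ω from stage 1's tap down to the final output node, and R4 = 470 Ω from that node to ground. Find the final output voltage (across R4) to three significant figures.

Stage 2 presents R3+R4 = 860.0 Ω as a load on stage 1's tap.
Stage 1's lower leg becomes R2‖(R3+R4) = 844.6 Ω, so V_mid = 14.6 × 844.6/15840 = 0.7782 V.
Stage 2 is itself unloaded: V_out = V_mid × R4/(R3+R4) = 0.7782 × 470/860.0 = 0.425 V.

V_out ≈ 0.425 V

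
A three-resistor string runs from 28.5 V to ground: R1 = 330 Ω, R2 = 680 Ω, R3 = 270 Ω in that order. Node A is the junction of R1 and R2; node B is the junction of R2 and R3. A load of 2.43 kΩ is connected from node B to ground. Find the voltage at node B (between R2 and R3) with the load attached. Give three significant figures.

At node B, R3 is in parallel with the load: R3‖R_L = 243.0 Ω.
Below node A the resistance is R2 + (R3‖R_L) = 923.0 Ω, so V_A = 28.5 × 923.0/1253 = 20.99 V.
Then V_B = V_A × (R3‖R_L)/(R2 + R3‖R_L) = 20.99 × 243.0/923.0 = 5.53 V.

V ≈ 5.53 V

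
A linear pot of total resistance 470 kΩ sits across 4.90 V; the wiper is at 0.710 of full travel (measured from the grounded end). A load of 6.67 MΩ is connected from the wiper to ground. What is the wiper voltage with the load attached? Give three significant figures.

V ≈ 3.43 V

The wiper splits the pot into (1−α)R = 136.3 kΩ above and αR = 333.7 kΩ below.
Lower section ‖ load = 317.8 kΩ.
V_wiper = 4.90 × 317.8/(136.3 + 317.8) = 3.43 V.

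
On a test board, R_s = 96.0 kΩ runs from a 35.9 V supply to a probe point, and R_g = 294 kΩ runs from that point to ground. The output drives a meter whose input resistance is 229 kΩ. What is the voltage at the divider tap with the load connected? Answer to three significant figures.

V_out ≈ 20.6 V

The load sits in parallel with R_g: R_g‖R_L = (294 × 229) / (294 + 229) = 128.7 kΩ.
V_out = 35.9 × 128.7 / (96.0 + 128.7) = 35.9 × 128.7/224.7 = 20.6 V.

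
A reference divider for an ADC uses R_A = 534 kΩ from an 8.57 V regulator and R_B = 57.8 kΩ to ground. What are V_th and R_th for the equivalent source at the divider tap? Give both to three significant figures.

V_th = 0.837 V, R_th = 52.2 kΩ

V_th is the open-circuit tap voltage: 8.57 × 57.8/(534 + 57.8) = 0.837 V.
With the supply zeroed, R_A and R_B appear in parallel from the tap: R_th = R_A‖R_B = (534 × 57.8)/591.8 = 52.2 kΩ.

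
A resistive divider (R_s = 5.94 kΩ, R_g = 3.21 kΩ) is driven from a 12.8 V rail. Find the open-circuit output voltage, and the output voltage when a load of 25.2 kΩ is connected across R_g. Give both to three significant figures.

Open-circuit: V = 12.8 × 3.21/(5.94 + 3.21) = 4.49 V.
With the load, R_g becomes R_g‖R_L = 2.847 kΩ, so V = 12.8 × 2.847/8.787 = 4.15 V.

Unloaded: 4.49 V; loaded: 4.15 V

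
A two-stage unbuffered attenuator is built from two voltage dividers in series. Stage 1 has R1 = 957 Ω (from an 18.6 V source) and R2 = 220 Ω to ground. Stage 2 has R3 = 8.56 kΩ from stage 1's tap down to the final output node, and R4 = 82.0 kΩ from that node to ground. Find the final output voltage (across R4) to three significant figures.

Stage 2 presents R3+R4 = 90560 Ω as a load on stage 1's tap.
Stage 1's lower leg becomes R2‖(R3+R4) = 219.5 Ω, so V_mid = 18.6 × 219.5/1176 = 3.470 V.
Stage 2 is itself unloaded: V_out = V_mid × R4/(R3+R4) = 3.470 × 82000/90560 = 3.14 V.

V_out ≈ 3.14 V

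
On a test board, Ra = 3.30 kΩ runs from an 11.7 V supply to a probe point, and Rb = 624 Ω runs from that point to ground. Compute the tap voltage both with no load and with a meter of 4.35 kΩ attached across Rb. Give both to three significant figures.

Unloaded: 1.86 V; loaded: 1.66 V

Open-circuit: V = 11.7 × 624/(3300 + 624) = 1.86 V.
With the load, Rb becomes Rb‖R_L = 545.7 Ω, so V = 11.7 × 545.7/3846 = 1.66 V.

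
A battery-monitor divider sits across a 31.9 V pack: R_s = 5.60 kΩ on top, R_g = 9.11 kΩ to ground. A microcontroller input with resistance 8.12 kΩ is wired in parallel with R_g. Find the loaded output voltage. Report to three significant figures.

The load sits in parallel with R_g: R_g‖R_L = (9.11 × 8.12) / (9.11 + 8.12) = 4.293 kΩ.
V_out = 31.9 × 4.293 / (5.60 + 4.293) = 31.9 × 4.293/9.893 = 13.8 V.
(Unloaded it would have been 19.8 V.)

V_out ≈ 13.8 V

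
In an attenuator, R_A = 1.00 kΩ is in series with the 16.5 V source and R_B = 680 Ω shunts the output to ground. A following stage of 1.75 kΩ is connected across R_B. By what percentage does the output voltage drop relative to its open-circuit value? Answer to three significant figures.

18.8 %

Unloaded V = 16.5 × 680/1680 = 6.679 V.
Loaded: R_B‖R_L = 489.7 Ω, giving V = 16.5 × 489.7/1490 = 5.424 V.
Drop = (6.679 − 5.424) / 6.679 = 18.8 %.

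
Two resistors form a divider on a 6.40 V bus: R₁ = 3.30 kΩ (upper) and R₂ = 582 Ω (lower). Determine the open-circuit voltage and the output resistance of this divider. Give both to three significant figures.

V_th = 0.960 V, R_th = 495 Ω

V_th is the open-circuit tap voltage: 6.40 × 582/(3300 + 582) = 0.960 V.
With the supply zeroed, R₁ and R₂ appear in parallel from the tap: R_th = R₁‖R₂ = (3300 × 582)/3882 = 495 Ω.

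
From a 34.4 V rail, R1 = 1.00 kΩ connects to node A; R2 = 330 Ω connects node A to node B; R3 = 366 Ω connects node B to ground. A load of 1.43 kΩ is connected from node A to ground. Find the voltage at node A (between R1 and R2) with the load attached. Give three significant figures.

V ≈ 11.0 V

Below node A the series string R2+R3 = 696.0 Ω sits in parallel with the 1430 Ω load: 468.1 Ω.
V_A = 34.4 × 468.1/(1000 + 468.1) = 11.0 V.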